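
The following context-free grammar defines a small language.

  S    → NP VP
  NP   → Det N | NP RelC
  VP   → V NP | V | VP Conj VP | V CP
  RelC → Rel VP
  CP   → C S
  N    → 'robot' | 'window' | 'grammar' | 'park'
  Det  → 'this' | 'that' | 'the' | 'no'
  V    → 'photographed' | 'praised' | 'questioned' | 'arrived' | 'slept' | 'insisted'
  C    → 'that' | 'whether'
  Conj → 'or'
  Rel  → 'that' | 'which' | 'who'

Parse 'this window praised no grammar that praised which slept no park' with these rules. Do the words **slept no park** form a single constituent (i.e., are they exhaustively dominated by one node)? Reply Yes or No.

[S [NP [Det this] [N window]] [VP [V praised] [NP [NP [NP [Det no] [N grammar]] [RelC [Rel that] [VP [V praised]]]] [RelC [Rel which] [VP [V slept] [NP [Det no] [N park]]]]]]]
The words 'slept no park' are exhaustively dominated by a single VP node (built by VP → V NP), so they form a constituent.

Yes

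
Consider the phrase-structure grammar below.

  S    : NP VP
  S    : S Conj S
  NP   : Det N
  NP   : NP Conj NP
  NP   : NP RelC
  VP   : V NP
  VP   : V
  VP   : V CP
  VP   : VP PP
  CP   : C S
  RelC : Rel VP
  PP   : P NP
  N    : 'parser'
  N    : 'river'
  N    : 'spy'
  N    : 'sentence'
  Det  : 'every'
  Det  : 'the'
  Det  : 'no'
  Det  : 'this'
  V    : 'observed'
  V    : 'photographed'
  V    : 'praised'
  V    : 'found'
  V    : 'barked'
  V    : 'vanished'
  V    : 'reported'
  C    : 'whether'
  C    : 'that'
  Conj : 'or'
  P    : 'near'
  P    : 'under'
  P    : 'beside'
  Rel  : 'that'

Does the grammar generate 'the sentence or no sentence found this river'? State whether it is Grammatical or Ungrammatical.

[S [NP [NP [Det the] [N sentence]] [Conj or] [NP [Det no] [N sentence]]] [VP [V found] [NP [Det this] [N river]]]]
Each bracket corresponds to one application of a listed rule, so the string is derivable from S.

Grammatical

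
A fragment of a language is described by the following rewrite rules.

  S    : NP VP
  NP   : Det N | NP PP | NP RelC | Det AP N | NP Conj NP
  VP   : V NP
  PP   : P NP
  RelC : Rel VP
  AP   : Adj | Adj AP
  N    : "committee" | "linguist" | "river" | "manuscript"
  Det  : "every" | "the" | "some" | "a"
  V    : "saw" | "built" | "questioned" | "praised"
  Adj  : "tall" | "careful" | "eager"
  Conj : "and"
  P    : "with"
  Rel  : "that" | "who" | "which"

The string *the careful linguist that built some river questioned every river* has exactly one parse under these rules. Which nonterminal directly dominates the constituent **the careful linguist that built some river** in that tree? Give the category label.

[S [NP [NP [Det the] [AP [Adj careful]] [N linguist]] [RelC [Rel that] [VP [V built] [NP [Det some] [N river]]]]] [VP [V questioned] [NP [Det every] [N river]]]]
The span 'the careful linguist that built some river' is the NP node built by NP → NP RelC.
Its mother is the S built by S → NP VP.

S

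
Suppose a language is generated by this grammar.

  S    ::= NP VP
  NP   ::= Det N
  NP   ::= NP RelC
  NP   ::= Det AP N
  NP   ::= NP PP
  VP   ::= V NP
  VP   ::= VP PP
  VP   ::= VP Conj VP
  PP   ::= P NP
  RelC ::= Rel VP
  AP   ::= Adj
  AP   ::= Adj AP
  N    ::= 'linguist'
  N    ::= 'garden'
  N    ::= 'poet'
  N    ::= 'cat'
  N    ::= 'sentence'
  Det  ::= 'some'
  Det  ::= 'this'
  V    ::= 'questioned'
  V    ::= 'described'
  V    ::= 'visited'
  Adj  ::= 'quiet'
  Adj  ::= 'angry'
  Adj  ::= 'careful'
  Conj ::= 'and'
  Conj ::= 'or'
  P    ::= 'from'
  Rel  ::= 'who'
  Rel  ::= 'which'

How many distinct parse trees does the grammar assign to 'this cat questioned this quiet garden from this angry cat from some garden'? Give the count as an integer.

5

Two of the 5 distinct bracketings:
[S [NP [Det this] [N cat]] [VP [V questioned] [NP [NP [Det this] [AP [Adj quiet]] [N garden]] [PP [P from] [NP [NP [Det this] [AP [Adj angry]] [N cat]] [PP [P from] [NP [Det some] [N garden]]]]]]]]
[S [NP [Det this] [N cat]] [VP [V questioned] [NP [NP [NP [Det this] [AP [Adj quiet]] [N garden]] [PP [P from] [NP [Det this] [AP [Adj angry]] [N cat]]]] [PP [P from] [NP [Det some] [N garden]]]]]]
The trees differ in how a recursive rule is bracketed over the same span.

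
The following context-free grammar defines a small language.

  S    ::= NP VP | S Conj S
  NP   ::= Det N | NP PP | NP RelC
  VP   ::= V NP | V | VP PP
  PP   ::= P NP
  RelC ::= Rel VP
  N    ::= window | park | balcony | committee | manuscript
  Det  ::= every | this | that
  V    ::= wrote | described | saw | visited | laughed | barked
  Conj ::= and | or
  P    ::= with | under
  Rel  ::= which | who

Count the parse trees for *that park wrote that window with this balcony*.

2

The two bracketings:
[S [NP [Det that] [N park]] [VP [V wrote] [NP [NP [Det that] [N window]] [PP [P with] [NP [Det this] [N balcony]]]]]]
[S [NP [Det that] [N park]] [VP [VP [V wrote] [NP [Det that] [N window]]] [PP [P with] [NP [Det this] [N balcony]]]]]
The difference turns on whether NP → NP PP is used at the relevant span, versus an alternative expansion of NP.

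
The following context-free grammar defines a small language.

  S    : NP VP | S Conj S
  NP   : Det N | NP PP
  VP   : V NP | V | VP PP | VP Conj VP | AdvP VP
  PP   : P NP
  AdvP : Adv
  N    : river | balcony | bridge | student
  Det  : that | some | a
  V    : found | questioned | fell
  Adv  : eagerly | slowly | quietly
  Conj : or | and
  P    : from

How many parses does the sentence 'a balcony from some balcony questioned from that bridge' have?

[S [NP [NP [Det a] [N balcony]] [PP [P from] [NP [Det some] [N balcony]]]] [VP [VP [V questioned]] [PP [P from] [NP [Det that] [N bridge]]]]]
No rule offers an alternative attachment or grouping for any span, so this is the only derivation.

1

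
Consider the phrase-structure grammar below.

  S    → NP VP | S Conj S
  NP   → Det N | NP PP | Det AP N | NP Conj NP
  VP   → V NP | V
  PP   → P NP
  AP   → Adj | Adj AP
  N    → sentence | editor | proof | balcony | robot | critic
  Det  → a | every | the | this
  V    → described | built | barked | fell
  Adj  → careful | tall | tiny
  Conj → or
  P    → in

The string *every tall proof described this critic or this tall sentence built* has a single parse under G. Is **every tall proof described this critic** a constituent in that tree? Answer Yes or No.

[S [S [NP [Det every] [AP [Adj tall]] [N proof]] [VP [V described] [NP [Det this] [N critic]]]] [Conj or] [S [NP [Det this] [AP [Adj tall]] [N sentence]] [VP [V built]]]]
The words 'every tall proof described this critic' are exhaustively dominated by a single S node (built by S → NP VP), so they form a constituent.

Yes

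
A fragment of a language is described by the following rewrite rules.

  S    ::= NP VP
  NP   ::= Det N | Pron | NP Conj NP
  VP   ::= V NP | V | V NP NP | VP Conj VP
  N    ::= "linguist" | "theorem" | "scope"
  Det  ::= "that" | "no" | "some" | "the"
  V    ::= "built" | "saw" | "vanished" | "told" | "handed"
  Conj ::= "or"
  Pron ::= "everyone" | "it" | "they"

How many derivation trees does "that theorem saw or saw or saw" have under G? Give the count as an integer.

2

The two bracketings:
[S [NP [Det that] [N theorem]] [VP [VP [V saw]] [Conj or] [VP [VP [V saw]] [Conj or] [VP [V saw]]]]]
[S [NP [Det that] [N theorem]] [VP [VP [VP [V saw]] [Conj or] [VP [V saw]]] [Conj or] [VP [V saw]]]]
The trees differ in how a recursive rule is bracketed over the same span.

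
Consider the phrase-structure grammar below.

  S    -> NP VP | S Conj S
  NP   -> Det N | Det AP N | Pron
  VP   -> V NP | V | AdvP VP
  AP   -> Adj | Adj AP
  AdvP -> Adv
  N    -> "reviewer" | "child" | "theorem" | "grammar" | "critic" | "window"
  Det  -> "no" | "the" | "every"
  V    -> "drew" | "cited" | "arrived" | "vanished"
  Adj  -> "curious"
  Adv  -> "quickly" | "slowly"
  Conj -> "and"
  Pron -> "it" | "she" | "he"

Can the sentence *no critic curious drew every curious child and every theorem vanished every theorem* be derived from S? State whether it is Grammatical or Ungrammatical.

An N word can never sit immediately before an Adj word in any string this grammar generates, so the substring 'critic curious' rules out a derivation.

Ungrammatical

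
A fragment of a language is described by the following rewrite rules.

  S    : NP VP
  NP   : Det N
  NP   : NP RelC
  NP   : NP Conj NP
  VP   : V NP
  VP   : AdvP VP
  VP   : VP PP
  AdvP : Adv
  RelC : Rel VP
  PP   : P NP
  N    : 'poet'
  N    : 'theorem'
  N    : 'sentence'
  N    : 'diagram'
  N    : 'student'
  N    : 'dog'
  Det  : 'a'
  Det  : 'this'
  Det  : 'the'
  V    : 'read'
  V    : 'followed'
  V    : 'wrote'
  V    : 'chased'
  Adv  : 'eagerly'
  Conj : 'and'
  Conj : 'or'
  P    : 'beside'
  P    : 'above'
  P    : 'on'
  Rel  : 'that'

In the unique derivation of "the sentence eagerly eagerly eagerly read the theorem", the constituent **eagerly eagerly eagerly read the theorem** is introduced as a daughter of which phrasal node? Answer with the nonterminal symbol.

S

[S [NP [Det the] [N sentence]] [VP [AdvP [Adv eagerly]] [VP [AdvP [Adv eagerly]] [VP [AdvP [Adv eagerly]] [VP [V read] [NP [Det the] [N theorem]]]]]]]
The span 'eagerly eagerly eagerly read the theorem' is the VP node built by VP → AdvP VP.
Its mother is the S built by S → NP VP.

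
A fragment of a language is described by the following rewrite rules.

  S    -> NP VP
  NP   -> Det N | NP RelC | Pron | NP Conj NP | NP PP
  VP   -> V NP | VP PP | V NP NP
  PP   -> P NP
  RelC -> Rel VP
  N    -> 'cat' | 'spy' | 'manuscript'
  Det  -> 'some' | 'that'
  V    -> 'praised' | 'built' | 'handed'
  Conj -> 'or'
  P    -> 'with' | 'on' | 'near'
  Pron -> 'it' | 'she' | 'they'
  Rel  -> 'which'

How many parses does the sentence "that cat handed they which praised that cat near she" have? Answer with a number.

Two of the 4 distinct bracketings:
[S [NP [Det that] [N cat]] [VP [V handed] [NP [NP [Pron they]] [RelC [Rel which] [VP [V praised] [NP [NP [Det that] [N cat]] [PP [P near] [NP [Pron she]]]]]]]]]
[S [NP [Det that] [N cat]] [VP [V handed] [NP [NP [Pron they]] [RelC [Rel which] [VP [VP [V praised] [NP [Det that] [N cat]]] [PP [P near] [NP [Pron she]]]]]]]]
The difference turns on whether NP → NP PP is used at the relevant span, versus an alternative expansion of NP.

4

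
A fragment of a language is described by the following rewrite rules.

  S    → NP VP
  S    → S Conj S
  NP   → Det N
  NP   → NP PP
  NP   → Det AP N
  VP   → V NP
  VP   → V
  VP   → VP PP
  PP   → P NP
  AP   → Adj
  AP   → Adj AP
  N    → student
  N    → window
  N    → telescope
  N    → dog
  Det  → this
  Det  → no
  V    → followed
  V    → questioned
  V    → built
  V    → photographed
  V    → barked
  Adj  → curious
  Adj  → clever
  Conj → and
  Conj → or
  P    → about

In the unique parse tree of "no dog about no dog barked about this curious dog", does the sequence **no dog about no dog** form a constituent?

Yes

[S [NP [NP [Det no] [N dog]] [PP [P about] [NP [Det no] [N dog]]]] [VP [VP [V barked]] [PP [P about] [NP [Det this] [AP [Adj curious]] [N dog]]]]]
The words 'no dog about no dog' are exhaustively dominated by a single NP node (built by NP → NP PP), so they form a constituent.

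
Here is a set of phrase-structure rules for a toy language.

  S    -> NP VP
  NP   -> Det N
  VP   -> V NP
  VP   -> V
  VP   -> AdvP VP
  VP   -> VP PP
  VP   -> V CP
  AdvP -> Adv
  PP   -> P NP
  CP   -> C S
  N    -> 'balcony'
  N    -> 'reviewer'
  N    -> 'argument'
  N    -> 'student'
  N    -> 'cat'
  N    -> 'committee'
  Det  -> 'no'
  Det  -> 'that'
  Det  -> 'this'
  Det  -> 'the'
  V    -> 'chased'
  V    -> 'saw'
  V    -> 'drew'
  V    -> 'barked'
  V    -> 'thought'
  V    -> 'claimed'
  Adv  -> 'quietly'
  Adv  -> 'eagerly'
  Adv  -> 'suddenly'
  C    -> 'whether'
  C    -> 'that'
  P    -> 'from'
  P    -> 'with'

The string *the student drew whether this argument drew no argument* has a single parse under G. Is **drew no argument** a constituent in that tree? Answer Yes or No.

[S [NP [Det the] [N student]] [VP [V drew] [CP [C whether] [S [NP [Det this] [N argument]] [VP [V drew] [NP [Det no] [N argument]]]]]]]
The words 'drew no argument' are exhaustively dominated by a single VP node (built by VP → V NP), so they form a constituent.

Yes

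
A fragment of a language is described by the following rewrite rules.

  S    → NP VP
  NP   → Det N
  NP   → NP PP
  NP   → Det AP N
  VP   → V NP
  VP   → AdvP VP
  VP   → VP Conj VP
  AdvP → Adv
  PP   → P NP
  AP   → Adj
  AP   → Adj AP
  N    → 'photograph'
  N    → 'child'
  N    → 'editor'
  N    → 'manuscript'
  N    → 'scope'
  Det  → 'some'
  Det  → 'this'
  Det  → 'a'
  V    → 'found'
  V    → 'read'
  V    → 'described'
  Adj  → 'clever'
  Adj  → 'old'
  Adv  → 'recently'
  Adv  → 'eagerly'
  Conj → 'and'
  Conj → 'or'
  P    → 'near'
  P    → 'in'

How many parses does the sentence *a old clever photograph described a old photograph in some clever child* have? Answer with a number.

1

[S [NP [Det a] [AP [Adj old] [AP [Adj clever]]] [N photograph]] [VP [V described] [NP [NP [Det a] [AP [Adj old]] [N photograph]] [PP [P in] [NP [Det some] [AP [Adj clever]] [N child]]]]]]
No rule offers an alternative attachment or grouping for any span, so this is the only derivation.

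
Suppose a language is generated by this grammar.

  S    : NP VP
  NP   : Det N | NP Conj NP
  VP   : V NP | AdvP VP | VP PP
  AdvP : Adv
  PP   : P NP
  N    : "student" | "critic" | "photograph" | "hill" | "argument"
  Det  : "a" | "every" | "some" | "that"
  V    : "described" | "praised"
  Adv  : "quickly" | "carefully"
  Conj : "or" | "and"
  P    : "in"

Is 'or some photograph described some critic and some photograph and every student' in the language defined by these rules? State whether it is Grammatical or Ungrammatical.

For S → NP VP, no prefix of the string parses as an NP.

Ungrammatical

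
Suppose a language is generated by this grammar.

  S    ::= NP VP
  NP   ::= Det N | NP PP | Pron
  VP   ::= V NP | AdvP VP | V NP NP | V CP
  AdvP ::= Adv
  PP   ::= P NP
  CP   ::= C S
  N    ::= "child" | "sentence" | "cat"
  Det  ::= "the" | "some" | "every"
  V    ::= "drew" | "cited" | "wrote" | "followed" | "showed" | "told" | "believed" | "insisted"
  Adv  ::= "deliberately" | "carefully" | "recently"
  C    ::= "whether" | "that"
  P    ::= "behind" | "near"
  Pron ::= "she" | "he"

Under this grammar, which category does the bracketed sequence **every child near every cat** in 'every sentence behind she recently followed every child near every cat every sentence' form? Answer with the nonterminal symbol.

S
  NP
    NP
      Det: every
      N: sentence
    PP
      P: behind
      NP
        Pron: she
  VP
    AdvP
      Adv: recently
    VP
      V: followed
      NP
        NP
          Det: every
          N: child
        PP
          P: near
          NP
            Det: every
            N: cat
      NP
        Det: every
        N: sentence
The span 'every child near every cat' is the NP node built by NP → NP PP.

NP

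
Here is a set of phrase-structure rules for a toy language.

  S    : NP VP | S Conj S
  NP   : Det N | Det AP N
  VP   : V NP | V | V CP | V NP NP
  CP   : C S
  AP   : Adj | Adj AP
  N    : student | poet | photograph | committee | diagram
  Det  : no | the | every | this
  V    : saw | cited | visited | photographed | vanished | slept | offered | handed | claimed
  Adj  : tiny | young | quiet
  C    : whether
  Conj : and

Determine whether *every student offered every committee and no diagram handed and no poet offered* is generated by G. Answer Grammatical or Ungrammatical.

Grammatical

S
  S
    NP
      Det: every
      N: student
    VP
      V: offered
      NP
        Det: every
        N: committee
  Conj: and
  S
    S
      NP
        Det: no
        N: diagram
      VP
        V: handed
    Conj: and
    S
      NP
        Det: no
        N: poet
      VP
        V: offered
Every word is introduced by a lexical rule and the phrasal rules combine the resulting categories into a single S.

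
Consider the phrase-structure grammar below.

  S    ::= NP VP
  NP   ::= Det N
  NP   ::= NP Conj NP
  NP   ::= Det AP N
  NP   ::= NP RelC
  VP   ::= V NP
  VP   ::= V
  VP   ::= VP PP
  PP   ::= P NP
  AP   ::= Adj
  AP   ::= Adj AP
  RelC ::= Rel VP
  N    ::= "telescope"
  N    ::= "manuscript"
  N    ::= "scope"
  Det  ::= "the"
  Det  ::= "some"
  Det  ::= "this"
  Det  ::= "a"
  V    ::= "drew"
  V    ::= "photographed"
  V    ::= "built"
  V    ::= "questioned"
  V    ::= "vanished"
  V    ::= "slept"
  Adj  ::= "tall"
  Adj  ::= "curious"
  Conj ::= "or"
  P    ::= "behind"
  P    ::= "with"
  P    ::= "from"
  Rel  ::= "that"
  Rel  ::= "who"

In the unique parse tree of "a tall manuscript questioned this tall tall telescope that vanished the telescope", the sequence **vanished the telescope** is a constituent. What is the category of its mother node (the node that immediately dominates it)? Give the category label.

RelC

[S [NP [Det a] [AP [Adj tall]] [N manuscript]] [VP [V questioned] [NP [NP [Det this] [AP [Adj tall] [AP [Adj tall]]] [N telescope]] [RelC [Rel that] [VP [V vanished] [NP [Det the] [N telescope]]]]]]]
The span 'vanished the telescope' is the VP node built by VP → V NP.
Its mother is the RelC built by RelC → Rel VP.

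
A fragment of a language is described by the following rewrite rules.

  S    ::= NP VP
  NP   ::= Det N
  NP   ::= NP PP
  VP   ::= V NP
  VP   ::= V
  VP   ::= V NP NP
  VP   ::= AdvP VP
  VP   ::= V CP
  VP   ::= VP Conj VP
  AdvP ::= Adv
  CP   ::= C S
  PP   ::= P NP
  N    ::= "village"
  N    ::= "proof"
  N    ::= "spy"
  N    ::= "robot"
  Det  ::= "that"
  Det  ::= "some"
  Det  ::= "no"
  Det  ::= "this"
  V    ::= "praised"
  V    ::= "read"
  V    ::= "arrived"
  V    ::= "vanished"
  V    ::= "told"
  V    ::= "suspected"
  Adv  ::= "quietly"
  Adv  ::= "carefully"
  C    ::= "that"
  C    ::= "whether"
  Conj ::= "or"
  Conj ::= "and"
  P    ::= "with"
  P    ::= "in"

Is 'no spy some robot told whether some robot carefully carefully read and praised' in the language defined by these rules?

For S → NP VP, the only prefix that parses as NP is 'no spy', but the remainder 'some robot told whether some robot carefully carefully read and praised' is not a VP under these rules.

Ungrammatical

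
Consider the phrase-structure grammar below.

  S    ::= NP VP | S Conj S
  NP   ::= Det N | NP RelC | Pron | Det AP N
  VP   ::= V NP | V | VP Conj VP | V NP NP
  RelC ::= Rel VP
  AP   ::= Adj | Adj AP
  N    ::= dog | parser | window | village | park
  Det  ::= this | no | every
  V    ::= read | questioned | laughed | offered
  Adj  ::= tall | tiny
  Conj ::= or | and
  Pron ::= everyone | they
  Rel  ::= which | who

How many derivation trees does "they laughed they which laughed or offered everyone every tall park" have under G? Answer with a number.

Two of the 3 distinct bracketings:
[S [NP [Pron they]] [VP [V laughed] [NP [NP [Pron they]] [RelC [Rel which] [VP [VP [V laughed]] [Conj or] [VP [V offered] [NP [Pron everyone]] [NP [Det every] [AP [Adj tall]] [N park]]]]]]]]
[S [NP [Pron they]] [VP [VP [V laughed] [NP [NP [Pron they]] [RelC [Rel which] [VP [V laughed]]]]] [Conj or] [VP [V offered] [NP [Pron everyone]] [NP [Det every] [AP [Adj tall]] [N park]]]]]
The trees differ in how a recursive rule is bracketed over the same span.

3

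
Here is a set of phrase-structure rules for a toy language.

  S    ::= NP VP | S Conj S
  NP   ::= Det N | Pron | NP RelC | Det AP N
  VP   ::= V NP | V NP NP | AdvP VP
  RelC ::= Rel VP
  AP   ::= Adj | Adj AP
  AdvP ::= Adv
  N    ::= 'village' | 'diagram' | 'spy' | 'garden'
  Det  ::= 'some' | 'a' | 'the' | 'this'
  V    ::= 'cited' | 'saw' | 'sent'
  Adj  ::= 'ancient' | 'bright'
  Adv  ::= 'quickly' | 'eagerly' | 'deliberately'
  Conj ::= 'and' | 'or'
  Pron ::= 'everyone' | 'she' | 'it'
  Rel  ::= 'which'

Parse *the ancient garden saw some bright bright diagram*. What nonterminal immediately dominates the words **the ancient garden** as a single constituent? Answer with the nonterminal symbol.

NP

[S [NP [Det the] [AP [Adj ancient]] [N garden]] [VP [V saw] [NP [Det some] [AP [Adj bright] [AP [Adj bright]]] [N diagram]]]]
The span 'the ancient garden' is the NP node built by NP → Det AP N.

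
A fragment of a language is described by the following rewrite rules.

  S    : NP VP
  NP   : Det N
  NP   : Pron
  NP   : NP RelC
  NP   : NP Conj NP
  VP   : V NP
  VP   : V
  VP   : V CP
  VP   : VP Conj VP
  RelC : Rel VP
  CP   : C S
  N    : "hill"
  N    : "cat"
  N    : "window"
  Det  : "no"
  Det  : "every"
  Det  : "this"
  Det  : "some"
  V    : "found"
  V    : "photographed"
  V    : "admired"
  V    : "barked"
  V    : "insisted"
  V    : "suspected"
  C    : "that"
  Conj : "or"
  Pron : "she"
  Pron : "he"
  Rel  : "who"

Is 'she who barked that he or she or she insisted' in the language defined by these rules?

For S → NP VP, every NP-prefix leaves a non-VP remainder: after 'she' the remainder is not a VP; after 'she who barked' the remainder is not a VP.

Ungrammatical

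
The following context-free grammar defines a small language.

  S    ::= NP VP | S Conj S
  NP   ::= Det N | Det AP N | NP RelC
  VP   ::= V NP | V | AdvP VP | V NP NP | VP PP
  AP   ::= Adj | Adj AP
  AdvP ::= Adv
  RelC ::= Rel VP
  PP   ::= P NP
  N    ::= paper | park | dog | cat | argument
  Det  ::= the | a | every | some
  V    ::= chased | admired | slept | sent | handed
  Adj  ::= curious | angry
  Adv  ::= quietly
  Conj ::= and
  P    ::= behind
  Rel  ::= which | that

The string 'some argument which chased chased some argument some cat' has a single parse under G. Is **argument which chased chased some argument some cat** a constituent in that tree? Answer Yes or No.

No

[S [NP [NP [Det some] [N argument]] [RelC [Rel which] [VP [V chased]]]] [VP [V chased] [NP [Det some] [N argument]] [NP [Det some] [N cat]]]]
The smallest constituent containing 'argument which chased chased some argument some cat' is the S spanning 'some argument which chased chased some argument some cat'; no single node in the tree dominates exactly the given words.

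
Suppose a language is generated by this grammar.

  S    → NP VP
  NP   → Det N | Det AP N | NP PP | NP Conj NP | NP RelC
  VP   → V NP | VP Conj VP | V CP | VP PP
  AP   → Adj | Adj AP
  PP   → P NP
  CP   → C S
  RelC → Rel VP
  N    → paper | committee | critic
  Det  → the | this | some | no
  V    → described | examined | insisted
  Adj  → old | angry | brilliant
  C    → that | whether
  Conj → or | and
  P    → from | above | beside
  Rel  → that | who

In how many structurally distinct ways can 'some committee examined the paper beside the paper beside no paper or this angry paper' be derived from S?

Two of the 9 distinct bracketings:
[S [NP [Det some] [N committee]] [VP [V examined] [NP [NP [Det the] [N paper]] [PP [P beside] [NP [NP [Det the] [N paper]] [PP [P beside] [NP [NP [Det no] [N paper]] [Conj or] [NP [Det this] [AP [Adj angry]] [N paper]]]]]]]]]
[S [NP [Det some] [N committee]] [VP [V examined] [NP [NP [Det the] [N paper]] [PP [P beside] [NP [NP [NP [Det the] [N paper]] [PP [P beside] [NP [Det no] [N paper]]]] [Conj or] [NP [Det this] [AP [Adj angry]] [N paper]]]]]]]
The trees differ in how a recursive rule is bracketed over the same span.

9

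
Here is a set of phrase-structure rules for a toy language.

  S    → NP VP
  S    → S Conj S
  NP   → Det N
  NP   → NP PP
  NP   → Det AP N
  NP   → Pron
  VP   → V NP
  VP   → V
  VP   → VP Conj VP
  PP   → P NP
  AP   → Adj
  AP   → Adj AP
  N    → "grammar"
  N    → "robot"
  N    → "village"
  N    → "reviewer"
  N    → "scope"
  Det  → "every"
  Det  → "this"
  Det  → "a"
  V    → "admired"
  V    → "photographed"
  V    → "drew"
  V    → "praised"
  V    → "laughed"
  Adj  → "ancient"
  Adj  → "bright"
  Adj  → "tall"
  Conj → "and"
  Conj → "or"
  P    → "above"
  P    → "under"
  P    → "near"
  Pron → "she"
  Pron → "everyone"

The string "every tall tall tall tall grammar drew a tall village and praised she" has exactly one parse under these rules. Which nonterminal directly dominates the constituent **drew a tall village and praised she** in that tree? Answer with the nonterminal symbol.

S
  NP
    Det: every
    AP
      Adj: tall
      AP
        Adj: tall
        AP
          Adj: tall
          AP
            Adj: tall
    N: grammar
  VP
    VP
      V: drew
      NP
        Det: a
        AP
          Adj: tall
        N: village
    Conj: and
    VP
      V: praised
      NP
        Pron: she
The span 'drew a tall village and praised she' is the VP node built by VP → VP Conj VP.
Its mother is the S built by S → NP VP.

S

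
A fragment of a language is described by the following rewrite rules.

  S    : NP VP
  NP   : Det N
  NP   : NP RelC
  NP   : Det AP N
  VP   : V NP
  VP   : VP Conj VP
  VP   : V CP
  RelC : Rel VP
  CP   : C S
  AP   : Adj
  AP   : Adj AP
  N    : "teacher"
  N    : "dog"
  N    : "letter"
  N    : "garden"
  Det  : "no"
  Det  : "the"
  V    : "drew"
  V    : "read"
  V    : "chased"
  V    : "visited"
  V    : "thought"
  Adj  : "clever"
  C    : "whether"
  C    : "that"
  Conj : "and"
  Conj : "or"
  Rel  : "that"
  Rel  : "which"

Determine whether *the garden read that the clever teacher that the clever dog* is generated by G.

For S → NP VP, the only prefix that parses as NP is 'the garden', but the remainder 'read that the clever teacher that the clever dog' is not a VP under these rules.

Ungrammatical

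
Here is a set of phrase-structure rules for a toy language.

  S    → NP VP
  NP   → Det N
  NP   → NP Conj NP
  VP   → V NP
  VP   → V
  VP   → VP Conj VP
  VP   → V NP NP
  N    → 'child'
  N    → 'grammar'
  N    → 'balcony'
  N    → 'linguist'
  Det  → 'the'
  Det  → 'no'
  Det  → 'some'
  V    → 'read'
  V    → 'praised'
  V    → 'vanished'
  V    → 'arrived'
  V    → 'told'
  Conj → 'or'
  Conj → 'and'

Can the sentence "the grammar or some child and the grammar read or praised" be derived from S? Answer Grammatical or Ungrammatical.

S
  NP
    NP
      Det: the
      N: grammar
    Conj: or
    NP
      NP
        Det: some
        N: child
      Conj: and
      NP
        Det: the
        N: grammar
  VP
    VP
      V: read
    Conj: or
    VP
      V: praised
The bracketing above is licensed at every node by one of the given productions, with S at the root.

Grammatical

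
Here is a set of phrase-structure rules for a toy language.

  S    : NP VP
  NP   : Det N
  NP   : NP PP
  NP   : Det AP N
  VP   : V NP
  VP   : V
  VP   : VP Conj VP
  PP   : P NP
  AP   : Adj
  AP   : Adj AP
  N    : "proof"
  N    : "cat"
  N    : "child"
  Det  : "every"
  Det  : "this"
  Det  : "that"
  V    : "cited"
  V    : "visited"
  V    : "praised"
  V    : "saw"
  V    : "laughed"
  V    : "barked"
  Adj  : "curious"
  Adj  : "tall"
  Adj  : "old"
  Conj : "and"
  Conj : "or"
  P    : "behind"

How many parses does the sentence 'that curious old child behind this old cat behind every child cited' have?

2

The two bracketings:
[S [NP [NP [Det that] [AP [Adj curious] [AP [Adj old]]] [N child]] [PP [P behind] [NP [NP [Det this] [AP [Adj old]] [N cat]] [PP [P behind] [NP [Det every] [N child]]]]]] [VP [V cited]]]
[S [NP [NP [NP [Det that] [AP [Adj curious] [AP [Adj old]]] [N child]] [PP [P behind] [NP [Det this] [AP [Adj old]] [N cat]]]] [PP [P behind] [NP [Det every] [N child]]]] [VP [V cited]]]
The trees differ in how a recursive rule is bracketed over the same span.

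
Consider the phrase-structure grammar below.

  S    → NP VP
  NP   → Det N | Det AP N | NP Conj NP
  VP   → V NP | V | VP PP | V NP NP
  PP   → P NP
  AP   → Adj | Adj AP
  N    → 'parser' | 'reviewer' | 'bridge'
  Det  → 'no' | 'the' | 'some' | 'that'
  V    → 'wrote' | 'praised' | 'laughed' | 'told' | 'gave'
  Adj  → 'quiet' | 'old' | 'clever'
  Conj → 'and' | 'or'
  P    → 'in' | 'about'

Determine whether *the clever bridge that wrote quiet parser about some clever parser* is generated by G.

Ungrammatical

A Det word can never sit immediately before a V word in any string this grammar generates, so the substring 'that wrote' rules out a derivation.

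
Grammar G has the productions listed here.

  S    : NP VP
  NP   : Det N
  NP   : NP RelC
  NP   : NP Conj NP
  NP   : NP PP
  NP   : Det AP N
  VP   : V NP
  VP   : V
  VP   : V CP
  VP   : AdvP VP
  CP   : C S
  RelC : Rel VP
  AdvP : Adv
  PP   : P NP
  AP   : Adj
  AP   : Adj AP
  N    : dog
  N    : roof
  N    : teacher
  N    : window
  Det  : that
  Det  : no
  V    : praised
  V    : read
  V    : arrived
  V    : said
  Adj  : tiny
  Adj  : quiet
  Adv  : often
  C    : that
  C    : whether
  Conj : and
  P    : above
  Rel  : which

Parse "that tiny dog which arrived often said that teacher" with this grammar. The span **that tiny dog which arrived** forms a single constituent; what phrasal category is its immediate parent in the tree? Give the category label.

[S [NP [NP [Det that] [AP [Adj tiny]] [N dog]] [RelC [Rel which] [VP [V arrived]]]] [VP [AdvP [Adv often]] [VP [V said] [NP [Det that] [N teacher]]]]]
The span 'that tiny dog which arrived' is the NP node built by NP → NP RelC.
Its mother is the S built by S → NP VP.

S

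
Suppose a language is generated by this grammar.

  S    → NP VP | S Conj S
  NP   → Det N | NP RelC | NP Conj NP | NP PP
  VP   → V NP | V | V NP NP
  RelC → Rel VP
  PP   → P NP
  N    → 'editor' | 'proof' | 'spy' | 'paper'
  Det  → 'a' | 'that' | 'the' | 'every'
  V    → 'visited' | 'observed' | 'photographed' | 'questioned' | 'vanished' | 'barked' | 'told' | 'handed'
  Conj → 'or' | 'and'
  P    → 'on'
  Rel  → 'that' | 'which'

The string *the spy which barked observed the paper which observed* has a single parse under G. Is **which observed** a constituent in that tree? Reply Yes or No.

[S [NP [NP [Det the] [N spy]] [RelC [Rel which] [VP [V barked]]]] [VP [V observed] [NP [NP [Det the] [N paper]] [RelC [Rel which] [VP [V observed]]]]]]
The words 'which observed' are exhaustively dominated by a single RelC node (built by RelC → Rel VP), so they form a constituent.

Yes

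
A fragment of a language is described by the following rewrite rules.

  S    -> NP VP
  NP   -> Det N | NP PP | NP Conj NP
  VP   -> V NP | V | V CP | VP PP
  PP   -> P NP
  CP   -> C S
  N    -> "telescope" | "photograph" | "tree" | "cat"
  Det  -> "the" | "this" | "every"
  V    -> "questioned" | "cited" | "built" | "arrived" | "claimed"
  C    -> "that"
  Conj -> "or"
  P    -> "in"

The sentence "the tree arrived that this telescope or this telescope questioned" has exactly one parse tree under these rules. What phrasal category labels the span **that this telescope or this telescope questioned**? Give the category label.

S
  NP
    Det: the
    N: tree
  VP
    V: arrived
    CP
      C: that
      S
        NP
          NP
            Det: this
            N: telescope
          Conj: or
          NP
            Det: this
            N: telescope
        VP
          V: questioned
The span 'that this telescope or this telescope questioned' is the CP node built by CP → C S.

CP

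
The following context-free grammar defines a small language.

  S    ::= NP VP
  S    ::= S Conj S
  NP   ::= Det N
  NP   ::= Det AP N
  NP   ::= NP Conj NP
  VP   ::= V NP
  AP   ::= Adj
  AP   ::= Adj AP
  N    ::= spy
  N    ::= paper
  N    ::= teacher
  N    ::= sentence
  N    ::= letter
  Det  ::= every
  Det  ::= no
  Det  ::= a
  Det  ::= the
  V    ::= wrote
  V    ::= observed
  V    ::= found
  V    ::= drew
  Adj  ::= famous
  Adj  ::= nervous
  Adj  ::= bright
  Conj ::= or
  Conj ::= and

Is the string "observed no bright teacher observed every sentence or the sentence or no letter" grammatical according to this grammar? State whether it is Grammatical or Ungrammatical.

For S → NP VP, no prefix of the string parses as an NP. The alternative S rule S → S Conj S likewise has no satisfying split.

Ungrammatical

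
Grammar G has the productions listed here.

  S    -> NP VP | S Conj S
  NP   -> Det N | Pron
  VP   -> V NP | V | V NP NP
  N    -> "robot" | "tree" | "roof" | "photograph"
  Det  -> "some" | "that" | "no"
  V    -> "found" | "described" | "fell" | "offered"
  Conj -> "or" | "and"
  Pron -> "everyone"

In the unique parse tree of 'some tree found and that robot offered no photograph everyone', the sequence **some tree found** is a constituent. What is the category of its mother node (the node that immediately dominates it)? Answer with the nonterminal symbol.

[S [S [NP [Det some] [N tree]] [VP [V found]]] [Conj and] [S [NP [Det that] [N robot]] [VP [V offered] [NP [Det no] [N photograph]] [NP [Pron everyone]]]]]
The span 'some tree found' is the S node built by S → NP VP.
Its mother is the S built by S → S Conj S.

S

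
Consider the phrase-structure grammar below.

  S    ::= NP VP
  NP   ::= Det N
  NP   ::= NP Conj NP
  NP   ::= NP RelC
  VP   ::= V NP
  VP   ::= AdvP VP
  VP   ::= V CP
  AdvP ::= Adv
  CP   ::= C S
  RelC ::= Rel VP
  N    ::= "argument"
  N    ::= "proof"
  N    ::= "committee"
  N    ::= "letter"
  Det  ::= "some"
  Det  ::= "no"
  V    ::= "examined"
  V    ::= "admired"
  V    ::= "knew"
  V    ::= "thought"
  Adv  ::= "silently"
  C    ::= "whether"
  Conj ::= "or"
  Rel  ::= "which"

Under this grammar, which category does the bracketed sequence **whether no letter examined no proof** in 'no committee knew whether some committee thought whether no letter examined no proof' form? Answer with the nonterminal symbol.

CP

S
  NP
    Det: no
    N: committee
  VP
    V: knew
    CP
      C: whether
      S
        NP
          Det: some
          N: committee
        VP
          V: thought
          CP
            C: whether
            S
              NP
                Det: no
                N: letter
              VP
                V: examined
                NP
                  Det: no
                  N: proof
The span 'whether no letter examined no proof' is the CP node built by CP → C S.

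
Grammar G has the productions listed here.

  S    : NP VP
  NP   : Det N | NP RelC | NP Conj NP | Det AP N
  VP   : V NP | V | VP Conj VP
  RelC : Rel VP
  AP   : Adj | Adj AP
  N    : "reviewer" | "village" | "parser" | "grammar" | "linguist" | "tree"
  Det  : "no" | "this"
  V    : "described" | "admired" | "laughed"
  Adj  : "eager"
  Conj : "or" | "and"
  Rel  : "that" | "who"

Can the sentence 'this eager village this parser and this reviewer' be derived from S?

An N word can never sit immediately before a Det word in any string this grammar generates, so the substring 'village this' rules out a derivation.

Ungrammatical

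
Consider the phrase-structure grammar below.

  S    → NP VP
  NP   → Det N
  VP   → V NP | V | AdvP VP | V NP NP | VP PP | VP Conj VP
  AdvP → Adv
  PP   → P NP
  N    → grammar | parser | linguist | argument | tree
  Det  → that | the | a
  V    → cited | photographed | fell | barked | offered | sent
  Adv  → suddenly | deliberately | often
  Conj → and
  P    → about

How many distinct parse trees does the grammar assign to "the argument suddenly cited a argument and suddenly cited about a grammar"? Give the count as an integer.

Two of the 7 distinct bracketings:
[S [NP [Det the] [N argument]] [VP [AdvP [Adv suddenly]] [VP [VP [VP [V cited] [NP [Det a] [N argument]]] [Conj and] [VP [AdvP [Adv suddenly]] [VP [V cited]]]] [PP [P about] [NP [Det a] [N grammar]]]]]]
[S [NP [Det the] [N argument]] [VP [AdvP [Adv suddenly]] [VP [VP [V cited] [NP [Det a] [N argument]]] [Conj and] [VP [AdvP [Adv suddenly]] [VP [VP [V cited]] [PP [P about] [NP [Det a] [N grammar]]]]]]]]
The trees differ in how a recursive rule is bracketed over the same span.

7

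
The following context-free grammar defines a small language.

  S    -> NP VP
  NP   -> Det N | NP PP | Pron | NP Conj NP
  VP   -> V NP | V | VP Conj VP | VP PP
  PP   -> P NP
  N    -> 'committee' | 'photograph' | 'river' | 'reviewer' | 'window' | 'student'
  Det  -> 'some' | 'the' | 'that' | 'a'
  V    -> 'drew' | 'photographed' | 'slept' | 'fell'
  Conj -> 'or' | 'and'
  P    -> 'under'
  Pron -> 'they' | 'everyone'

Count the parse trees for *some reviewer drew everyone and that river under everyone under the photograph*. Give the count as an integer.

9

Two of the 9 distinct bracketings:
[S [NP [Det some] [N reviewer]] [VP [V drew] [NP [NP [NP [Pron everyone]] [Conj and] [NP [Det that] [N river]]] [PP [P under] [NP [NP [Pron everyone]] [PP [P under] [NP [Det the] [N photograph]]]]]]]]
[S [NP [Det some] [N reviewer]] [VP [V drew] [NP [NP [NP [NP [Pron everyone]] [Conj and] [NP [Det that] [N river]]] [PP [P under] [NP [Pron everyone]]]] [PP [P under] [NP [Det the] [N photograph]]]]]]
The trees differ in how a recursive rule is bracketed over the same span.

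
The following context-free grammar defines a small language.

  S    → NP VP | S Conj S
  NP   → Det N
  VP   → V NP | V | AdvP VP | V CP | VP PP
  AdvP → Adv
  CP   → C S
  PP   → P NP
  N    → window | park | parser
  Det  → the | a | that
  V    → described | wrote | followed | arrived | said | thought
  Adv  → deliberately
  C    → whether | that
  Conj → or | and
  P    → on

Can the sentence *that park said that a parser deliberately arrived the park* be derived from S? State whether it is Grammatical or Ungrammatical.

Grammatical

S
  NP
    Det: that
    N: park
  VP
    V: said
    CP
      C: that
      S
        NP
          Det: a
          N: parser
        VP
          AdvP
            Adv: deliberately
          VP
            V: arrived
            NP
              Det: the
              N: park
The bracketing above is licensed at every node by one of the given productions, with S at the root.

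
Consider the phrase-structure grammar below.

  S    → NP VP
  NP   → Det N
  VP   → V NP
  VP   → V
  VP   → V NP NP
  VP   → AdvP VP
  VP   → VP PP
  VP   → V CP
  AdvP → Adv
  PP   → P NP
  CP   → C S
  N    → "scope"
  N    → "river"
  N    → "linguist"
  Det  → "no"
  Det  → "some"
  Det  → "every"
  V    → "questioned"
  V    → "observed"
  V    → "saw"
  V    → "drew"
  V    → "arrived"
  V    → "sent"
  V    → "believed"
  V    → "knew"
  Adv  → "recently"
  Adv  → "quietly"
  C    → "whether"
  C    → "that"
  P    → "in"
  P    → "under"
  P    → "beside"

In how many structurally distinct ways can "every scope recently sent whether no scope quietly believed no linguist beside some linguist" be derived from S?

Two of the 4 distinct bracketings:
[S [NP [Det every] [N scope]] [VP [AdvP [Adv recently]] [VP [VP [V sent] [CP [C whether] [S [NP [Det no] [N scope]] [VP [AdvP [Adv quietly]] [VP [V believed] [NP [Det no] [N linguist]]]]]]] [PP [P beside] [NP [Det some] [N linguist]]]]]]
[S [NP [Det every] [N scope]] [VP [AdvP [Adv recently]] [VP [V sent] [CP [C whether] [S [NP [Det no] [N scope]] [VP [AdvP [Adv quietly]] [VP [VP [V believed] [NP [Det no] [N linguist]]] [PP [P beside] [NP [Det some] [N linguist]]]]]]]]]]
The trees differ in how a recursive rule is bracketed over the same span.

4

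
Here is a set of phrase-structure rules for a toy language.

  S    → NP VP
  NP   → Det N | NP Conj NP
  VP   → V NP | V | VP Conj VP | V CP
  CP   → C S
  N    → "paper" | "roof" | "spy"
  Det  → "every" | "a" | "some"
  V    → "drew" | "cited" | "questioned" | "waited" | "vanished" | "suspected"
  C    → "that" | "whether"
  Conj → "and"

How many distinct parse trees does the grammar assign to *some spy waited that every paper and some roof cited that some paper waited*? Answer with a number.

1

[S [NP [Det some] [N spy]] [VP [V waited] [CP [C that] [S [NP [NP [Det every] [N paper]] [Conj and] [NP [Det some] [N roof]]] [VP [V cited] [CP [C that] [S [NP [Det some] [N paper]] [VP [V waited]]]]]]]]]
No rule offers an alternative attachment or grouping for any span, so this is the only derivation.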